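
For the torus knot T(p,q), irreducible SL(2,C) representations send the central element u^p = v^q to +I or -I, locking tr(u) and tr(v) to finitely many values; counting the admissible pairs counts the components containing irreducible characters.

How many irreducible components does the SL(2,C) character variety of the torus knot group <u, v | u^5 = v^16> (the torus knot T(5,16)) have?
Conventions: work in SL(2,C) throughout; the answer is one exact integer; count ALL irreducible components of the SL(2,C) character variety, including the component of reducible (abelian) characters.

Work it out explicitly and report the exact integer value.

Gamma = < u, v | u^5 = v^16 > (torus knot T(5,16)); the central element u^5 = v^16 acts as +I or -I in any irreducible SL(2,C) representation.
So on each irreducible component the traces are pinned: tr(u) = 2*cos(pi*alpha/5) with 1 <= alpha <= 4, tr(v) = 2*cos(pi*beta/16) with 1 <= beta <= 15.
Consistency of u^5 = (-1)^alpha I with v^16 = (-1)^beta I forces alpha = beta (mod 2).
count pairs: odd alpha (2 choices) x odd beta (8), plus even alpha (2) x even beta (7): 2*8 + 2*7 = 30.
That is 30 components of irreducible characters, and with the reducible (abelian) component the total is 31.

31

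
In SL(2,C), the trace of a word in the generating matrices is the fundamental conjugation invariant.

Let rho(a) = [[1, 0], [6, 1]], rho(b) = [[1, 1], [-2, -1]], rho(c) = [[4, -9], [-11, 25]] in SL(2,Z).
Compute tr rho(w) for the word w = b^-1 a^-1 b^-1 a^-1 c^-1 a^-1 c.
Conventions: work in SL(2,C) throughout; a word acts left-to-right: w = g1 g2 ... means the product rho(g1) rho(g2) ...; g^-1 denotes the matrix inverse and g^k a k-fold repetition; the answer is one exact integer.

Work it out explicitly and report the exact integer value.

-16238

rho(b^-1) = [[-1, -1], [2, 1]]
... * rho(a^-1) = [[1, 0], [-6, 1]]  ->  [[5, -1], [-4, 1]]
... * rho(b^-1) = [[-1, -1], [2, 1]]  ->  [[-7, -6], [6, 5]]
... * rho(a^-1) = [[1, 0], [-6, 1]]  ->  [[29, -6], [-24, 5]]
... * rho(c^-1) = [[25, 9], [11, 4]]  ->  [[659, 237], [-545, -196]]
... * rho(a^-1) = [[1, 0], [-6, 1]]  ->  [[-763, 237], [631, -196]]
... * rho(c) = [[4, -9], [-11, 25]]  ->  [[-5659, 12792], [4680, -10579]]
tr = -5659 + -10579 = -16238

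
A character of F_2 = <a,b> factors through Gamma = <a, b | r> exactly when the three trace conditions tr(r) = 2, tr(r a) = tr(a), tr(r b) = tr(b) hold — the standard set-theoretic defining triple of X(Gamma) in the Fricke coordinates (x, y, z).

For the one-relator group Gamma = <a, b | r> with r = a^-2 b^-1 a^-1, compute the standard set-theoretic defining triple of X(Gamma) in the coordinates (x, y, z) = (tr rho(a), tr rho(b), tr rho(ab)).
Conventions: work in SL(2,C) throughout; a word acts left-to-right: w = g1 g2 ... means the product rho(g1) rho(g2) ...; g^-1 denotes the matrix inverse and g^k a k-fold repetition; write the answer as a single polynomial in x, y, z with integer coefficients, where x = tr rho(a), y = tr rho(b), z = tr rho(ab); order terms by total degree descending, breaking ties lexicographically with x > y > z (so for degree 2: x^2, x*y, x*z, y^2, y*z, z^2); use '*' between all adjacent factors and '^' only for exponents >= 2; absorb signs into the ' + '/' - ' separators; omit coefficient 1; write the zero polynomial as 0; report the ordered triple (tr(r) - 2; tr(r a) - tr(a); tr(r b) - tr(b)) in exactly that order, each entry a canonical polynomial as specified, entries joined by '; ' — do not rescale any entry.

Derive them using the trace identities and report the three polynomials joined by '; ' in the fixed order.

tr(a^-1) = tr(a) = x
tr(a^-1 b) = tr(b) * tr(a) - tr(b a)  (eliminate a^-1) = x*y - z
tr(a^-1 b^-1) = tr(a^-1) * tr(b) - tr(a^-1 b)  (eliminate b^-1) = z
tr(b^-1 a^-2) = tr(a^-1 b^-1) * tr(a) - tr(a^-1 b^-1 a)  (eliminate a^-1) = x*z - y
tr(a^-2 b^-1 a^-1) = tr(b^-1 a^-2) * tr(a) - tr(b^-1 a^-1)  (eliminate a^-1) = x^2*z - x*y - z
tr(b a^-2) = tr(b a^-1) * tr(a) - tr(b) = x^2*y - x*z - y
tr(a^-1 b a^-2) = tr(b a^-2) * tr(a) - tr(b a^-1) = x^3*y - x^2*z - 2*x*y + z
tr(b^2) = tr(b) * tr(b) - tr(1) = y^2 - 2
tr(b^2 a) = tr(b) * tr(a b) - tr(a) = y*z - x
tr(b a^-1 b) = tr(b^2) * tr(a) - tr(b^2 a) = x*y^2 - y*z - x
tr(b a b a) = tr(a b) * tr(a b) - tr(1)   [split at repeated a] = z^2 - 2
tr(b a^-1 b a) = tr(b a b) * tr(a) - tr(b a b a) = x*y*z - x^2 - z^2 + 2
tr(b a^-1 b a^-1) = tr(b a^-1 b) * tr(a) - tr(b a^-1 b a) = x^2*y^2 - 2*x*y*z + z^2 - 2
tr(a^-1 b a^-2 b) = tr(b a^-1 b a^-1) * tr(a) - tr(b a^-1 b) = x^3*y^2 - 2*x^2*y*z - x*y^2 + x*z^2 + y*z - x
tr(a^-2 b^-1 a^-1 b) = tr(a^-1 b a^-2) * tr(b) - tr(a^-1 b a^-2 b) = x^2*y*z - x*y^2 - x*z^2 + x
assemble the triple (tr(r) - 2; tr(r a) - x; tr(r b) - y)

x^2*z - x*y - z - 2; x*z - x - y; x^2*y*z - x*y^2 - x*z^2 + x - y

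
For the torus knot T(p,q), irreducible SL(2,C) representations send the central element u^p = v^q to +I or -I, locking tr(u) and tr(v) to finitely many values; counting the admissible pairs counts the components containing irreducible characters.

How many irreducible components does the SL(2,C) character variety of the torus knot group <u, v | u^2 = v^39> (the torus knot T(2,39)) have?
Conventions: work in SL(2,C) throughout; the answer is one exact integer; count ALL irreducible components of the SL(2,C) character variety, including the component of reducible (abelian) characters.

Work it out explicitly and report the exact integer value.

In the torus knot group T(2,39), u^2 = v^39 is central, so an irreducible representation sends it to +I or -I (Schur).
This locks tr(u) to 2*cos(pi*alpha/2), alpha in 1..1, and tr(v) to 2*cos(pi*beta/39), beta in 1..38, on each component of irreducible characters.
u^2 = (-1)^alpha I and v^39 = (-1)^beta I must agree, so alpha and beta have equal parity.
count pairs: odd alpha (1 choices) x odd beta (19), plus even alpha (0) x even beta (19): 1*19 + 0*19 = 19.
components with irreducible characters: 19; plus the single component of reducible (abelian) characters: total 20.

20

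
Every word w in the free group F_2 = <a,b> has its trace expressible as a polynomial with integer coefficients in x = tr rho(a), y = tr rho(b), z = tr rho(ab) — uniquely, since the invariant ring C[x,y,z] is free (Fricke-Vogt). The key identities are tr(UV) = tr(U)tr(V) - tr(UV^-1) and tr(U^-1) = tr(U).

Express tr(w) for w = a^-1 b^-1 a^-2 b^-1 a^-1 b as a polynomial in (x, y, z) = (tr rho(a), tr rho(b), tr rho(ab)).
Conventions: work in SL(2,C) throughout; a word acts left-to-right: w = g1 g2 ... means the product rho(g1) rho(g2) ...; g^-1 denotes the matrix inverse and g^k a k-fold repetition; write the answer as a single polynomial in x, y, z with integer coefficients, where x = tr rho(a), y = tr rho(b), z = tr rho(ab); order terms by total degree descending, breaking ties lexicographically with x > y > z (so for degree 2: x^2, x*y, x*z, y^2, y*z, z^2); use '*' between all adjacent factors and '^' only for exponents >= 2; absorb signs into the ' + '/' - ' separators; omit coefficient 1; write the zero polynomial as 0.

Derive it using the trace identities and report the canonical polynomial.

x^2*y*z^2 - 2*x*y^2*z - x*z^3 + y^3 + y*z^2 + 2*x*z - 3*y

tr(a^-1) = tr(a) = x
apply: tr(a^-2) = tr(a^-1)*tr(a) - tr(1)   [inverse elimination on a] = x^2 - 2
use: tr(b a^-1) = tr(b)*tr(a) - tr(b a)   [inverse elimination on a] = x*y - z
apply: tr(a^-2 b) = tr(b a^-1)*tr(a) - tr(b)   [inverse elimination on a] = x^2*y - x*z - y
tr(a^-1 b^-1 a^-1) = tr(a^-2)*tr(b) - tr(a^-2 b)   [inverse elimination on b] = x*z - y
use: tr(b a b a) = tr(a b)*tr(a b) - tr(1)   [split at a repeated a] = z^2 - 2
use: tr(b a b) = tr(b)*tr(a b) - tr(a)   [square of b] = y*z - x
tr(a b a b a) = tr(a)*tr(b a b a) - tr(b a b)   [square of a] = x*z^2 - y*z - x
tr(a b a b a b) = tr(b a)*tr(b a b a) - tr(b^-1 a^-1)   [split at a repeated b] = z^3 - 3*z
use: tr(b a b a b^-1 a) = tr(a b a b a)*tr(b) - tr(a b a b a b)   [inverse elimination on b] = x*y*z^2 - y^2*z - z^3 - x*y + 3*z
apply: tr(b^-1 a^-1 b a b a) = tr(b a b a b^-1)*tr(a) - tr(b a b a b^-1 a)   [inverse elimination on a] = -x*y*z^2 + x^2*z + y^2*z + z^3 - 3*z
use: tr(a^-1 b^-1 a^-1 b a b) = tr(b^-1 a^-1 b a b)*tr(a) - tr(b^-1 a^-1 b a b a)   [inverse elimination on a] = x*y*z^2 - x^2*z - y^2*z - z^3 + x*y + 3*z
tr(b^-1 a^-1 b^-1 a^-1 b a) = tr(a^-1 b^-1 a^-1 b a)*tr(b) - tr(a^-1 b^-1 a^-1 b a b)   [inverse elimination on b] = -x*y*z^2 + x^2*z + y^2*z + z^3 - 3*z
tr(a^-1 b^-1 a^-1 b a^-1 b^-1) = tr(b^-1 a^-1 b^-1 a^-1 b)*tr(a) - tr(b^-1 a^-1 b^-1 a^-1 b a)   [inverse elimination on a] = x*y*z^2 - y^2*z - z^3 - x*y + 3*z
tr(b a b^-1 a) = tr(a b a)*tr(b) - tr(a b a b)   [inverse elimination on b] = x*y*z - y^2 - z^2 + 2
tr(a^-1 b a b^-1) = tr(b a b^-1)*tr(a) - tr(b a b^-1 a)   [inverse elimination on a] = -x*y*z + x^2 + y^2 + z^2 - 2
use: tr(b^-2 a^-1 b a) = tr(a^-1 b a b^-1)*tr(b) - tr(a^-1 b a)   [inverse elimination on b] = -x*y^2*z + x^2*y + y^3 + y*z^2 - 3*y
apply: tr(b^-1 a^-1 b a^-1 b^-1) = tr(b^-2 a^-1 b)*tr(a) - tr(b^-2 a^-1 b a)   [inverse elimination on a] = x*y^2*z - x^2*y - y^3 - y*z^2 + x*z + 3*y
tr(a^-1 b^-1 a^-2 b^-1 a^-1 b) = tr(a^-1 b^-1 a^-1 b a^-1 b^-1)*tr(a) - tr(a^-1 b^-1 a^-1 b a^-1 b^-1 a)   [inverse elimination on a] = x^2*y*z^2 - 2*x*y^2*z - x*z^3 + y^3 + y*z^2 + 2*x*z - 3*y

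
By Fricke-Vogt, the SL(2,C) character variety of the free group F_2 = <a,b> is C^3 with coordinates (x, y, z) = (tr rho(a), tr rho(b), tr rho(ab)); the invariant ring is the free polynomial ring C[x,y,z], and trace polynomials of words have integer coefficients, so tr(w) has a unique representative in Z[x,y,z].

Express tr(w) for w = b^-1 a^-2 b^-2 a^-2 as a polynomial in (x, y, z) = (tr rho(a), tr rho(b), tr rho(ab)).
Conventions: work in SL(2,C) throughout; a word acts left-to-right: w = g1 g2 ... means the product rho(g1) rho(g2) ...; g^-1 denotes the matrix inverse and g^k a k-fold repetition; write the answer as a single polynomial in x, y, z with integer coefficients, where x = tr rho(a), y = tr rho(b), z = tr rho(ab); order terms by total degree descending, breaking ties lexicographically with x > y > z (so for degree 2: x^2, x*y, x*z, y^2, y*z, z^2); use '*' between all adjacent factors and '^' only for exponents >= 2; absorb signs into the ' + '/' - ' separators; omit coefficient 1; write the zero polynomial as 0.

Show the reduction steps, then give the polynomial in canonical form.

x^2*y*z^2 - x^3*z - 2*x*y^2*z + x^2*y + y^3 + 2*x*z - 3*y

trace(a^-1) = trace(a) = x
trace(a^-2) = trace(a^-1) * trace(a) - trace(1)  (eliminate a^-1) = x^2 - 2
so trace(a^-1 b) = trace(b) * trace(a) - trace(b a)  (eliminate a^-1) = x*y - z
reduce: trace(a^-2 b) = trace(a^-1 b) * trace(a) - trace(a^-1 b a)  (eliminate a^-1) = x^2*y - x*z - y
reduce: trace(a^-2 b^-1) = trace(a^-2) * trace(b) - trace(a^-2 b)  (eliminate b^-1) = x*z - y
trace(b^-1 a^-2 b^-1) = trace(a^-2 b^-1) * trace(b) - trace(a^-2)  (eliminate b^-1) = x*y*z - x^2 - y^2 + 2
trace(b a b) = trace(b) * trace(a b) - trace(a)  (reduce the b square) = y*z - x
so trace(b a b a) = trace(a b) * trace(a b) - trace(1)  (split on a) = z^2 - 2
so trace(a b a^-1 b) = trace(b a b) * trace(a) - trace(b a b a)  (eliminate a^-1) = x*y*z - x^2 - z^2 + 2
reduce: trace(a^-1 b^-1 a b) = trace(a b a^-1) * trace(b) - trace(a b a^-1 b)  (eliminate b^-1) = -x*y*z + x^2 + y^2 + z^2 - 2
trace(a^-1 b^-1 a b^-1) = trace(a^-1 b^-1 a) * trace(b) - trace(a^-1 b^-1 a b)  (eliminate b^-1) = x*y*z - x^2 - z^2 + 2
trace(b^-1 a b^-1) = trace(b^-1 a) * trace(b) - trace(b^-1 a b)  (eliminate b^-1) = x*y^2 - y*z - x
reduce: trace(b^-1 a^-2 b^-1 a) = trace(a^-1 b^-1 a b^-1) * trace(a) - trace(a^-1 b^-1 a b^-1 a)  (eliminate a^-1) = x^2*y*z - x^3 - x*y^2 - x*z^2 + y*z + 3*x
so trace(b^-1 a^-1 b^-1 a^-2) = trace(b^-1 a^-2 b^-1) * trace(a) - trace(b^-1 a^-2 b^-1 a)  (eliminate a^-1) = x*z^2 - y*z - x
trace(a^-1 b^-1 a^-2) = trace(b^-1 a^-2) * trace(a) - trace(b^-1 a^-1)  (eliminate a^-1) = x^2*z - x*y - z
trace(b^-1 a^-2 b^-2 a^-1) = trace(b^-1 a^-1 b^-1 a^-2) * trace(b) - trace(b^-1 a^-1 b^-1 a^-2 b)  (eliminate b^-1) = x*y*z^2 - x^2*z - y^2*z + z
reduce: trace(b^-1 a^-2 b^-2) = trace(b^-1 a^-2 b^-1) * trace(b) - trace(b^-1 a^-2)  (eliminate b^-1) = x*y^2*z - x^2*y - y^3 - x*z + 3*y
so trace(b^-1 a^-2 b^-2 a^-2) = trace(b^-1 a^-2 b^-2 a^-1) * trace(a) - trace(b^-1 a^-2 b^-2)  (eliminate a^-1) = x^2*y*z^2 - x^3*z - 2*x*y^2*z + x^2*y + y^3 + 2*x*z - 3*y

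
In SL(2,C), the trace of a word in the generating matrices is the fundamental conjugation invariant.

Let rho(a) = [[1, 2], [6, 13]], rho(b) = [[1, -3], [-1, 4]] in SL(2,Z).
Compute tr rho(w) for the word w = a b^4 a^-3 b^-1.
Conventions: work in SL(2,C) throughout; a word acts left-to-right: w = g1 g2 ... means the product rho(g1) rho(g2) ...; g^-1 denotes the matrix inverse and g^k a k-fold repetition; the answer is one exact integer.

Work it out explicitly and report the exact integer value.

-22503358

rho(a) = [[1, 2], [6, 13]]
... * rho(b) = [[1, -3], [-1, 4]]  ->  [[-1, 5], [-7, 34]]
... * rho(b) = [[1, -3], [-1, 4]]  ->  [[-6, 23], [-41, 157]]
... * rho(b) = [[1, -3], [-1, 4]]  ->  [[-29, 110], [-198, 751]]
... * rho(b) = [[1, -3], [-1, 4]]  ->  [[-139, 527], [-949, 3598]]
... * rho(a^-1) = [[13, -2], [-6, 1]]  ->  [[-4969, 805], [-33925, 5496]]
... * rho(a^-1) = [[13, -2], [-6, 1]]  ->  [[-69427, 10743], [-474001, 73346]]
... * rho(a^-1) = [[13, -2], [-6, 1]]  ->  [[-967009, 149597], [-6602089, 1021348]]
... * rho(b^-1) = [[4, 3], [1, 1]]  ->  [[-3718439, -2751430], [-25387008, -18784919]]
tr = -3718439 + -18784919 = -22503358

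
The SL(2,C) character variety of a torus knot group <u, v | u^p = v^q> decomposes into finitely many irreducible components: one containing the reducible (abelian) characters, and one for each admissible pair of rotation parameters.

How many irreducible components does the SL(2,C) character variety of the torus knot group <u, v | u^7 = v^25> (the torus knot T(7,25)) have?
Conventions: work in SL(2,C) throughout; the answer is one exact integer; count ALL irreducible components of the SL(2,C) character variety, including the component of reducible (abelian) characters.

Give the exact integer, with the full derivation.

73

Gamma = < u, v | u^7 = v^25 > (torus knot T(7,25)); the central element u^7 = v^25 acts as +I or -I in any irreducible SL(2,C) representation.
So on each irreducible component the traces are pinned: tr(u) = 2*cos(pi*alpha/7) with 1 <= alpha <= 6, tr(v) = 2*cos(pi*beta/25) with 1 <= beta <= 24.
The two central values (-1)^alpha I and (-1)^beta I must be the same matrix, so alpha and beta share a parity.
Enumerate parity-matched pairs: 3*12 odd-odd plus 3*12 even-even gives 72.
That is 72 components of irreducible characters, and with the reducible (abelian) component the total is 73.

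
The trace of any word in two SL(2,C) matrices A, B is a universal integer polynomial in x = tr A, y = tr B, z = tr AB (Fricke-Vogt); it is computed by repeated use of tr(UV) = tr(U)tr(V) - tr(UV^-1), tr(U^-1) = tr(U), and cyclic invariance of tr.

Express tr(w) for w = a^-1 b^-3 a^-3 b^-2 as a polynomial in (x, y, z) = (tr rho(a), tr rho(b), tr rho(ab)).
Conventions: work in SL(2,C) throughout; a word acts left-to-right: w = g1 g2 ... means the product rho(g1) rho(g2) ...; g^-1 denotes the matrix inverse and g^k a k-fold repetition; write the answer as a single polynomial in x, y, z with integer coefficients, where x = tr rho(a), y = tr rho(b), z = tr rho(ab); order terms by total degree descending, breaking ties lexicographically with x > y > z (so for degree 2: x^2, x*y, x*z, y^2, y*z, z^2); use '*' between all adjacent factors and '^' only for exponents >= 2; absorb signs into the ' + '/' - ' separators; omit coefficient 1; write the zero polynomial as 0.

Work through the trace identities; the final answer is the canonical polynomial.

apply: trace(a^-1) = trace(a) = x
trace(a^-1 b) = trace(b) trace(a) - trace(b a)   [inverse elimination on a] = x*y - z
trace(a^-1 b^-1) = trace(a^-1) trace(b) - trace(a^-1 b)   [inverse elimination on b] = z
apply: trace(b^-1 a^-1 b^-1) = trace(a^-1 b^-1) trace(b) - trace(a^-1)   [inverse elimination on b] = y*z - x
apply: trace(b^-2 a^-1 b^-1) = trace(b^-1 a^-1 b^-1) trace(b) - trace(b^-1 a^-1)   [inverse elimination on b] = y^2*z - x*y - z
trace(b^-4 a^-1) = trace(b^-2 a^-1 b^-1) trace(b) - trace(b^-2 a^-1)   [inverse elimination on b] = y^3*z - x*y^2 - 2*y*z + x
use: trace(b^-2) = trace(b^-1) trace(b) - trace(1)   [inverse elimination on b] = y^2 - 2
use: trace(b^-3) = trace(b^-2) trace(b) - trace(b^-1)   [inverse elimination on b] = y^3 - 3*y
trace(b^-4) = trace(b^-3) trace(b) - trace(b^-2)   [inverse elimination on b] = y^4 - 4*y^2 + 2
use: trace(b^-2 a^-2 b^-2) = trace(b^-4 a^-1) trace(a) - trace(b^-4)   [inverse elimination on a] = x*y^3*z - x^2*y^2 - y^4 - 2*x*y*z + x^2 + 4*y^2 - 2
trace(a^-2 b^-2) = trace(a^-1 b^-2) trace(a) - trace(a^-1 b^-2 a)   [inverse elimination on a] = x*y*z - x^2 - y^2 + 2
apply: trace(a^-2) = trace(a^-1) trace(a) - trace(1)   [inverse elimination on a] = x^2 - 2
apply: trace(a^-2 b) = trace(b a^-1) trace(a) - trace(b)   [inverse elimination on a] = x^2*y - x*z - y
trace(a^-2 b^-1) = trace(a^-2) trace(b) - trace(a^-2 b)   [inverse elimination on b] = x*z - y
trace(b^-2 a^-2 b^-1) = trace(a^-2 b^-2) trace(b) - trace(a^-2 b^-1)   [inverse elimination on b] = x*y^2*z - x^2*y - y^3 - x*z + 3*y
trace(a^-1 b^-5 a^-1) = trace(b^-2 a^-2 b^-2) trace(b) - trace(b^-2 a^-2 b^-1)   [inverse elimination on b] = x*y^4*z - x^2*y^3 - y^5 - 3*x*y^2*z + 2*x^2*y + 5*y^3 + x*z - 5*y
trace(a^-1 b^-5) = trace(b^-2 a^-1 b^-2) trace(b) - trace(b^-2 a^-1 b^-1)   [inverse elimination on b] = y^4*z - x*y^3 - 3*y^2*z + 2*x*y + z
apply: trace(b^-3 a^-3 b^-2) = trace(a^-1 b^-5 a^-1) trace(a) - trace(a^-1 b^-5)   [inverse elimination on a] = x^2*y^4*z - x^3*y^3 - x*y^5 - 3*x^2*y^2*z - y^4*z + 2*x^3*y + 6*x*y^3 + x^2*z + 3*y^2*z - 7*x*y - z
trace(a b a b) = trace(b a) trace(b a) - trace(1)   [split at a repeated b] = z^2 - 2
apply: trace(b a b^-1 a) = trace(a b a) trace(b) - trace(a b a b)   [inverse elimination on b] = x*y*z - y^2 - z^2 + 2
trace(a b^-1 a^-1 b) = trace(b a b^-1) trace(a) - trace(b a b^-1 a)   [inverse elimination on a] = -x*y*z + x^2 + y^2 + z^2 - 2
use: trace(a^-1 b^-1 a b^-1) = trace(a b^-1 a^-1) trace(b) - trace(a b^-1 a^-1 b)   [inverse elimination on b] = x*y*z - x^2 - z^2 + 2
use: trace(a^-1 b^-1 a b^-2) = trace(a^-1 b^-1 a b^-1) trace(b) - trace(a^-1 b^-1 a)   [inverse elimination on b] = x*y^2*z - x^2*y - y*z^2 + y
trace(b^-2 a) = trace(a b^-1) trace(b) - trace(a)   [inverse elimination on b] = x*y^2 - y*z - x
trace(b^-1 a b^-2) = trace(b^-2 a) trace(b) - trace(b^-2 a b)   [inverse elimination on b] = x*y^3 - y^2*z - 2*x*y + z
trace(b^-1 a b^-2 a^-2) = trace(a^-1 b^-1 a b^-2) trace(a) - trace(a^-1 b^-1 a b^-2 a)   [inverse elimination on a] = x^2*y^2*z - x^3*y - x*y^3 - x*y*z^2 + y^2*z + 3*x*y - z
use: trace(a b^-2 a^-3 b^-1) = trace(b^-1 a b^-2 a^-2) trace(a) - trace(b^-1 a b^-2 a^-1)   [inverse elimination on a] = x^3*y^2*z - x^4*y - x^2*y^3 - x^2*y*z^2 + 4*x^2*y + y*z^2 - x*z - y
trace(b^-2 a^-3 b^-2 a) = trace(a b^-2 a^-3 b^-1) trace(b) - trace(a b^-2 a^-3)   [inverse elimination on b] = x^3*y^3*z - x^4*y^2 - x^2*y^4 - x^2*y^2*z^2 + 4*x^2*y^2 + y^2*z^2 - 2*x*y*z + x^2 - 2
trace(a b^-1 a^-2 b^-1) = trace(b^-1 a b^-1 a^-1) trace(a) - trace(b^-1 a b^-1)   [inverse elimination on a] = x^2*y*z - x^3 - x*y^2 - x*z^2 + y*z + 3*x
apply: trace(a^-1 b^-2 a b^-1 a^-1) = trace(a b^-1 a^-2 b^-1) trace(b) - trace(a b^-1 a^-2)   [inverse elimination on b] = x^2*y^2*z - x^3*y - x*y^3 - x*y*z^2 + y^2*z + 3*x*y - z
trace(b^-2 a b a) = trace(a b a b^-1) trace(b) - trace(a b a)   [inverse elimination on b] = x*y^2*z - y^3 - y*z^2 - x*z + 3*y
trace(a^-1 b^-2 a b) = trace(b^-2 a b) trace(a) - trace(b^-2 a b a)   [inverse elimination on a] = -x*y^2*z + x^2*y + y^3 + y*z^2 - 3*y
trace(a^-1 b^-2 a b^-1) = trace(a^-1 b^-2 a) trace(b) - trace(a^-1 b^-2 a b)   [inverse elimination on b] = x*y^2*z - x^2*y - y*z^2 + y
use: trace(b^-1 a^-3 b^-2 a) = trace(a^-1 b^-2 a b^-1 a^-1) trace(a) - trace(a^-1 b^-2 a b^-1)   [inverse elimination on a] = x^3*y^2*z - x^4*y - x^2*y^3 - x^2*y*z^2 + 4*x^2*y + y*z^2 - x*z - y
apply: trace(b^-3 a^-3 b^-2 a) = trace(b^-2 a^-3 b^-2 a) trace(b) - trace(b^-2 a^-3 b^-2 a b)   [inverse elimination on b] = x^3*y^4*z - x^4*y^3 - x^2*y^5 - x^2*y^3*z^2 - x^3*y^2*z + x^4*y + 5*x^2*y^3 + x^2*y*z^2 + y^3*z^2 - 2*x*y^2*z - 3*x^2*y - y*z^2 + x*z - y
use: trace(a^-1 b^-3 a^-3 b^-2) = trace(b^-3 a^-3 b^-2) trace(a) - trace(b^-3 a^-3 b^-2 a)   [inverse elimination on a] = x^2*y^3*z^2 - 2*x^3*y^2*z - x*y^4*z + x^4*y + x^2*y^3 - x^2*y*z^2 - y^3*z^2 + x^3*z + 5*x*y^2*z - 4*x^2*y + y*z^2 - 2*x*z + y

x^2*y^3*z^2 - 2*x^3*y^2*z - x*y^4*z + x^4*y + x^2*y^3 - x^2*y*z^2 - y^3*z^2 + x^3*z + 5*x*y^2*z - 4*x^2*y + y*z^2 - 2*x*z + y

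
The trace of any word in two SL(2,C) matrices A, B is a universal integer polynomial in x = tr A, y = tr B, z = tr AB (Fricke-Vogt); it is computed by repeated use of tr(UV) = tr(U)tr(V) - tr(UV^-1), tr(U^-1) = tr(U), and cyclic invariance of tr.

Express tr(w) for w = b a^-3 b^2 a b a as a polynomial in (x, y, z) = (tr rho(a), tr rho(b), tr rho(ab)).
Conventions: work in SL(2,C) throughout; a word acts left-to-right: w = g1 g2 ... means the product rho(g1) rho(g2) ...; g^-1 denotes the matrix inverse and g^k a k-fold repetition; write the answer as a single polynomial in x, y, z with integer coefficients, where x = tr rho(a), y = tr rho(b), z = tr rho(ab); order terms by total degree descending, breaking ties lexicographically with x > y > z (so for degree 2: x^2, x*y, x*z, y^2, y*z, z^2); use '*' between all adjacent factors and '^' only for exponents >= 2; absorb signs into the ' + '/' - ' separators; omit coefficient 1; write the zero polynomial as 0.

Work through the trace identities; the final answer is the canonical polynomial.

x^3*y^2*z^2 - x^4*y*z - x^2*y*z^3 - x^3*y^2 - 2*x*y^2*z^2 + 4*x^2*y*z + y*z^3 + x^3 + 2*x*y^2 + x*z^2 - 2*y*z - 3*x

trace(a b a b) = trace(a b) trace(a b) - trace(1)   [split at a repeated a] = z^2 - 2
next, trace(a b a) = trace(a) trace(b a) - trace(b)   [square of a] = x*z - y
trace(a b a b^2) = trace(b) trace(a b a b) - trace(a b a)   [square of b] = y*z^2 - x*z - y
trace(b^2 a b a b) = trace(b) trace(a b a b^2) - trace(a b a b)   [square of b] = y^2*z^2 - x*y*z - y^2 - z^2 + 2
next, trace(a b a b a b) = trace(b a) trace(b a b a) - trace(b^-1 a^-1)   [split at a repeated b] = z^3 - 3*z
next, trace(b a b) = trace(b) trace(a b) - trace(a)   [square of b] = y*z - x
trace(a b a b a) = trace(a) trace(b a b a) - trace(b a b)   [square of a] = x*z^2 - y*z - x
next, trace(b^2 a b a b a) = trace(b) trace(a b a b a b) - trace(a b a b a)   [square of b] = y*z^3 - x*z^2 - 2*y*z + x
trace(a^-1 b^2 a b a b) = trace(b^2 a b a b) trace(a) - trace(b^2 a b a b a)   [inverse elimination on a] = x*y^2*z^2 - x^2*y*z - y*z^3 - x*y^2 + 2*y*z + x
trace(a^-1 b^2 a b a b a^-1) = trace(a^-1 b^2 a b a b) trace(a) - trace(a^-1 b^2 a b a b a)   [inverse elimination on a] = x^2*y^2*z^2 - x^3*y*z - x*y*z^3 - x^2*y^2 - y^2*z^2 + 3*x*y*z + x^2 + y^2 + z^2 - 2
next, trace(b a^-3 b^2 a b a) = trace(a^-1 b^2 a b a b a^-1) trace(a) - trace(a^-1 b^2 a b a b)   [inverse elimination on a] = x^3*y^2*z^2 - x^4*y*z - x^2*y*z^3 - x^3*y^2 - 2*x*y^2*z^2 + 4*x^2*y*z + y*z^3 + x^3 + 2*x*y^2 + x*z^2 - 2*y*z - 3*x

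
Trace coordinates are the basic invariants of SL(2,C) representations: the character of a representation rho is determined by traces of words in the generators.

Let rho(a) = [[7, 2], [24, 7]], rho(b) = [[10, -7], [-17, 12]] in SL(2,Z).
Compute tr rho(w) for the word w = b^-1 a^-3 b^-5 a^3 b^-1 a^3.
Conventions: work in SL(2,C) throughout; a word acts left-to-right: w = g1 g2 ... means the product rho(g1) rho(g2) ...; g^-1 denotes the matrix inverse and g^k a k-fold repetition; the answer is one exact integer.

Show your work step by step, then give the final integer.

-10868145459329230388

rho(b^-1) = [[12, 7], [17, 10]]
... * rho(a^-1) = [[7, -2], [-24, 7]]  ->  [[-84, 25], [-121, 36]]
... * rho(a^-1) = [[7, -2], [-24, 7]]  ->  [[-1188, 343], [-1711, 494]]
... * rho(a^-1) = [[7, -2], [-24, 7]]  ->  [[-16548, 4777], [-23833, 6880]]
... * rho(b^-1) = [[12, 7], [17, 10]]  ->  [[-117367, -68066], [-169036, -98031]]
... * rho(b^-1) = [[12, 7], [17, 10]]  ->  [[-2565526, -1502229], [-3694959, -2163562]]
... * rho(b^-1) = [[12, 7], [17, 10]]  ->  [[-56324205, -32980972], [-81120062, -47500333]]
... * rho(b^-1) = [[12, 7], [17, 10]]  ->  [[-1236566984, -724079155], [-1780946405, -1042843764]]
... * rho(b^-1) = [[12, 7], [17, 10]]  ->  [[-27148149443, -15896760438], [-39099700848, -22895062475]]
... * rho(a) = [[7, 2], [24, 7]]  ->  [[-571559296613, -165573621952], [-823179405336, -238464839021]]
... * rho(a) = [[7, 2], [24, 7]]  ->  [[-7974682003139, -2302133946890], [-11485411973856, -3315612683819]]
... * rho(a) = [[7, 2], [24, 7]]  ->  [[-111073988747333, -32064301634508], [-159972588228648, -46180112734445]]
... * rho(b^-1) = [[12, 7], [17, 10]]  ->  [[-1877980992754632, -1098160937576411], [-2704732975229341, -1581609244944986]]
... * rho(a) = [[7, 2], [24, 7]]  ->  [[-39501729451116288, -11443088548544141], [-56891752705285051, -16480730665073584]]
... * rho(a) = [[7, 2], [24, 7]]  ->  [[-551146231322873400, -159105078742041563], [-793779804898761373, -229148620066085190]]
... * rho(a) = [[7, 2], [24, 7]]  ->  [[-7676545509069111312, -2216028013840037741], [-11056025515877374171, -3191599950260119076]]
tr = -7676545509069111312 + -3191599950260119076 = -10868145459329230388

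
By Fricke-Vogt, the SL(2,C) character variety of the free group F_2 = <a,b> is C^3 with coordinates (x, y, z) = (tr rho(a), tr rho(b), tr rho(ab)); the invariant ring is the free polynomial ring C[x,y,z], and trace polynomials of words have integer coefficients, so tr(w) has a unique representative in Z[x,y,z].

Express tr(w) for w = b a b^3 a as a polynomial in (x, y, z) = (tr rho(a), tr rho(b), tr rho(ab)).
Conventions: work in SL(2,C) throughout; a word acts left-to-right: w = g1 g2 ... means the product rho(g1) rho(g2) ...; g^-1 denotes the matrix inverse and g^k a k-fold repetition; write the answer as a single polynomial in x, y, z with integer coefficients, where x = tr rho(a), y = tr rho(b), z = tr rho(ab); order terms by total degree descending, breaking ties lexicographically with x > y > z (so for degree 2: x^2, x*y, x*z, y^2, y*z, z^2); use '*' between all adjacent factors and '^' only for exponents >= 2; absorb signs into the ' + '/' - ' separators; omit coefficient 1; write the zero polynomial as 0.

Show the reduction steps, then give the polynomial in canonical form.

y^2*z^2 - x*y*z - y^2 - z^2 + 2

trace(a b a b) = trace(b a) * trace(b a) - trace(1)  (split on b) = z^2 - 2
trace(a b a) = trace(a) * trace(b a) - trace(b)  (reduce the a square) = x*z - y
trace(b a b a b) = trace(b) * trace(a b a b) - trace(a b a)  (reduce the b square) = y*z^2 - x*z - y
so trace(b a b^3 a) = trace(b) * trace(b a b a b) - trace(b a b a)  (reduce the b square) = y^2*z^2 - x*y*z - y^2 - z^2 + 2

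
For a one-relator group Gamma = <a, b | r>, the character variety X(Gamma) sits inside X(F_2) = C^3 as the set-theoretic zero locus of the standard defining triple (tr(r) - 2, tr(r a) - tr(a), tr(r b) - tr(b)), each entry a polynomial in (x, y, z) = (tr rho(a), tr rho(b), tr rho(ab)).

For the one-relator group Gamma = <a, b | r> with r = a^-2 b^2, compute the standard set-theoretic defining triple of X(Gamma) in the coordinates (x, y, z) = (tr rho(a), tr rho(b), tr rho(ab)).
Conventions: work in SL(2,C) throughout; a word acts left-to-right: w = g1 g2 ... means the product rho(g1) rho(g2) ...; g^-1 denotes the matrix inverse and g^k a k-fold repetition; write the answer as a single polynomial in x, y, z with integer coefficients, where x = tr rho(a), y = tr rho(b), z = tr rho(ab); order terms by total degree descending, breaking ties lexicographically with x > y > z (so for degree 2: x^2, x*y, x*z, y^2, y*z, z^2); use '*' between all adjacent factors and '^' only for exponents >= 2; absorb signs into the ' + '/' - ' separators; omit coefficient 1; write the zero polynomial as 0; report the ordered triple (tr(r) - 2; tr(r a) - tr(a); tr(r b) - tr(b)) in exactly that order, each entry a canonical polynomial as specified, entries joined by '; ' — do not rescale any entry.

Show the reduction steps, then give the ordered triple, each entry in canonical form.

x^2*y^2 - x*y*z - x^2 - y^2; x*y^2 - y*z - 2*x; x^2*y^3 - x*y^2*z - 2*x^2*y - y^3 + x*z + 2*y

tr(b^2) = tr(b) * tr(b) - tr(1)  (reduce the b square) = y^2 - 2
reduce: tr(b^2 a) = tr(b) * tr(a b) - tr(a)  (reduce the b square) = y*z - x
reduce: tr(a^-1 b^2) = tr(b^2) * tr(a) - tr(b^2 a)  (eliminate a^-1) = x*y^2 - y*z - x
tr(a^-2 b^2) = tr(a^-1 b^2) * tr(a) - tr(a^-1 b^2 a)  (eliminate a^-1) = x^2*y^2 - x*y*z - x^2 - y^2 + 2
tr(b^3) = tr(b) * tr(b^2) - tr(b) = y^3 - 3*y
so tr(b^3 a) = tr(b) * tr(b a b) - tr(b a) = y^2*z - x*y - z
so tr(b^3 a^-1) = tr(b^3) * tr(a) - tr(b^3 a) = x*y^3 - y^2*z - 2*x*y + z
tr(a^-2 b^3) = tr(b^3 a^-1) * tr(a) - tr(b^3) = x^2*y^3 - x*y^2*z - 2*x^2*y - y^3 + x*z + 3*y
assemble the triple (tr(r) - 2; tr(r a) - x; tr(r b) - y)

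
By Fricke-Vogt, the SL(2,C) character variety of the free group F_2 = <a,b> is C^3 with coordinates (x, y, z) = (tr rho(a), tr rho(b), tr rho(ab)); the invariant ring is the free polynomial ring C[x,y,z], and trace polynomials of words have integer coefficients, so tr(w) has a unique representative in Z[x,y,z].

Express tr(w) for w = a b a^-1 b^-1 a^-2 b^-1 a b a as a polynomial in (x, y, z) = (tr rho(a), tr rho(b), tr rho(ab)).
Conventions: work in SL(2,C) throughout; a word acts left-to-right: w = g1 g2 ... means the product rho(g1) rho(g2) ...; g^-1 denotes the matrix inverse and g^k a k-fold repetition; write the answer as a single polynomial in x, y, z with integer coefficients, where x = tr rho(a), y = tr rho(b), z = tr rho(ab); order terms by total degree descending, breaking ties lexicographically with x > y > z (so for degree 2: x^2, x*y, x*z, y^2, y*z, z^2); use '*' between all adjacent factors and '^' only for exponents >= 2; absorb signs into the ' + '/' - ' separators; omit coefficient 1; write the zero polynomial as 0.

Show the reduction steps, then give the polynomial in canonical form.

trace(b a b a) = trace(b a) * trace(b a) - trace(1)   [split at a repeated b] = z^2 - 2
trace(b a b) = trace(b) * trace(a b) - trace(a)   [square of b] = y*z - x
trace(a b a^2 b) = trace(a) * trace(b a b a) - trace(b a b)   [square of a] = x*z^2 - y*z - x
trace(b a^2) = trace(a) * trace(b a) - trace(b)   [square of a] = x*z - y
trace(a b a^2) = trace(a) * trace(b a^2) - trace(b a)   [square of a] = x^2*z - x*y - z
trace(b a b a^2 b) = trace(b) * trace(a b a^2 b) - trace(a b a^2)   [square of b] = x*y*z^2 - x^2*z - y^2*z + z
trace(b a b a b a) = trace(a b a b) * trace(a b) - trace(b a)   [split at a repeated a] = z^3 - 3*z
trace(b a b a b) = trace(b) * trace(a b a b) - trace(a b a)   [square of b] = y*z^2 - x*z - y
trace(b a b a^2 b a) = trace(a) * trace(b a b a b a) - trace(b a b a b)   [square of a] = x*z^3 - y*z^2 - 2*x*z + y
trace(a^-1 b a b a^2 b) = trace(b a b a^2 b) * trace(a) - trace(b a b a^2 b a)   [inverse elimination on a] = x^2*y*z^2 - x^3*z - x*y^2*z - x*z^3 + y*z^2 + 3*x*z - y
trace(a^-1 b a b a^2 b a^-1) = trace(a^-1 b a b a^2 b) * trace(a) - trace(a^-1 b a b a^2 b a)   [inverse elimination on a] = x^3*y*z^2 - x^4*z - x^2*y^2*z - x^2*z^3 + 4*x^2*z + y^2*z - x*y - z
trace(b^3 a b a) = trace(b) * trace(b a b a b) - trace(b a b a)   [square of b] = y^2*z^2 - x*y*z - y^2 - z^2 + 2
trace(a b^3) = trace(b) * trace(b a b) - trace(b a)   [square of b] = y^2*z - x*y - z
trace(b^3 a b) = trace(b) * trace(a b^3) - trace(a b^2)   [square of b] = y^3*z - x*y^2 - 2*y*z + x
trace(b a b a^2 b^2) = trace(a) * trace(b^3 a b a) - trace(b^3 a b)   [square of a] = x*y^2*z^2 - x^2*y*z - y^3*z - x*z^2 + 2*y*z + x
trace(b^2 a b a b a) = trace(b) * trace(a b a b a b) - trace(a b a b a)   [square of b] = y*z^3 - x*z^2 - 2*y*z + x
trace(b a b a^2 b^2 a) = trace(a) * trace(b^2 a b a b a) - trace(b^2 a b a b)   [square of a] = x*y*z^3 - x^2*z^2 - y^2*z^2 - x*y*z + x^2 + y^2 + z^2 - 2
trace(b a^-1 b a b a^2 b) = trace(b a b a^2 b^2) * trace(a) - trace(b a b a^2 b^2 a)   [inverse elimination on a] = x^2*y^2*z^2 - x^3*y*z - x*y^3*z - x*y*z^3 + y^2*z^2 + 3*x*y*z - y^2 - z^2 + 2
trace(a^2) = trace(a) * trace(a) - trace(1)   [square of a] = x^2 - 2
trace(b a^2 b) = trace(b) * trace(a^2 b) - trace(a^2)   [square of b] = x*y*z - x^2 - y^2 + 2
trace(a b a^2 b a) = trace(a) * trace(b a^2 b a) - trace(b a^2 b)   [square of a] = x^2*z^2 - 2*x*y*z + y^2 - 2
trace(b a b a^2 b a b) = trace(b) * trace(a b a^2 b a b) - trace(a b a^2 b a)   [square of b] = x*y*z^3 - x^2*z^2 - y^2*z^2 + 2
trace(b a b a b a b a) = trace(a b a b) * trace(a b a b) - trace(1)   [split at a repeated a] = z^4 - 4*z^2 + 2
trace(b a b a^2 b a b a) = trace(a) * trace(b a b a b a b a) - trace(b a b a b a b)   [square of a] = x*z^4 - y*z^3 - 3*x*z^2 + 2*y*z + x
trace(b a^-1 b a b a^2 b a) = trace(b a b a^2 b a b) * trace(a) - trace(b a b a^2 b a b a)   [inverse elimination on a] = x^2*y*z^3 - x^3*z^2 - x*y^2*z^2 - x*z^4 + y*z^3 + 3*x*z^2 - 2*y*z + x
trace(a^-1 b a b a^2 b a^-1 b) = trace(b a^-1 b a b a^2 b) * trace(a) - trace(b a^-1 b a b a^2 b a)   [inverse elimination on a] = x^3*y^2*z^2 - x^4*y*z - x^2*y^3*z - 2*x^2*y*z^3 + x^3*z^2 + 2*x*y^2*z^2 + x*z^4 + 3*x^2*y*z - y*z^3 - x*y^2 - 4*x*z^2 + 2*y*z + x
trace(a b a^2 b a^-1 b^-1 a^-1 b) = trace(a^-1 b a b a^2 b a^-1) * trace(b) - trace(a^-1 b a b a^2 b a^-1 b)   [inverse elimination on b] = x^2*y*z^3 - x^3*z^2 - 2*x*y^2*z^2 - x*z^4 + x^2*y*z + y^3*z + y*z^3 + 4*x*z^2 - 3*y*z - x
trace(b^-1 a b a^2 b a^-1 b^-1 a^-1) = trace(a b a^2 b a^-1 b^-1 a^-1) * trace(b) - trace(a b a^2 b a^-1 b^-1 a^-1 b)   [inverse elimination on b] = -x^2*y*z^3 + x^3*z^2 + 2*x*y^2*z^2 + x*z^4 - x^2*y*z - y^3*z - y*z^3 - 4*x*z^2 + 4*y*z + x
trace(b^-1 a b a^2) = trace(a b a^2) * trace(b) - trace(a b a^2 b)   [inverse elimination on b] = x^2*y*z - x*y^2 - x*z^2 + x
trace(a b a^2 b a b^-1) = trace(a b a^2 b a) * trace(b) - trace(a b a^2 b a b)   [inverse elimination on b] = x^2*y*z^2 - 2*x*y^2*z - x*z^3 + y^3 + y*z^2 + 2*x*z - 3*y
trace(b^-2 a b a^2 b a) = trace(a b a^2 b a b^-1) * trace(b) - trace(a b a^2 b a)   [inverse elimination on b] = x^2*y^2*z^2 - 2*x*y^3*z - x*y*z^3 - x^2*z^2 + y^4 + y^2*z^2 + 4*x*y*z - 4*y^2 + 2
trace(b^-1 a b a^2 b a^-1 b^-1) = trace(b^-2 a b a^2 b) * trace(a) - trace(b^-2 a b a^2 b a)   [inverse elimination on a] = -x^2*y^2*z^2 + x^3*y*z + 2*x*y^3*z + x*y*z^3 - x^2*y^2 - y^4 - y^2*z^2 - 4*x*y*z + x^2 + 4*y^2 - 2
trace(a b a^-1 b^-1 a^-2 b^-1 a b a) = trace(b^-1 a b a^2 b a^-1 b^-1 a^-1) * trace(a) - trace(b^-1 a b a^2 b a^-1 b^-1)   [inverse elimination on a] = -x^3*y*z^3 + x^4*z^2 + 3*x^2*y^2*z^2 + x^2*z^4 - 2*x^3*y*z - 3*x*y^3*z - 2*x*y*z^3 + x^2*y^2 - 4*x^2*z^2 + y^4 + y^2*z^2 + 8*x*y*z - 4*y^2 + 2

-x^3*y*z^3 + x^4*z^2 + 3*x^2*y^2*z^2 + x^2*z^4 - 2*x^3*y*z - 3*x*y^3*z - 2*x*y*z^3 + x^2*y^2 - 4*x^2*z^2 + y^4 + y^2*z^2 + 8*x*y*z - 4*y^2 + 2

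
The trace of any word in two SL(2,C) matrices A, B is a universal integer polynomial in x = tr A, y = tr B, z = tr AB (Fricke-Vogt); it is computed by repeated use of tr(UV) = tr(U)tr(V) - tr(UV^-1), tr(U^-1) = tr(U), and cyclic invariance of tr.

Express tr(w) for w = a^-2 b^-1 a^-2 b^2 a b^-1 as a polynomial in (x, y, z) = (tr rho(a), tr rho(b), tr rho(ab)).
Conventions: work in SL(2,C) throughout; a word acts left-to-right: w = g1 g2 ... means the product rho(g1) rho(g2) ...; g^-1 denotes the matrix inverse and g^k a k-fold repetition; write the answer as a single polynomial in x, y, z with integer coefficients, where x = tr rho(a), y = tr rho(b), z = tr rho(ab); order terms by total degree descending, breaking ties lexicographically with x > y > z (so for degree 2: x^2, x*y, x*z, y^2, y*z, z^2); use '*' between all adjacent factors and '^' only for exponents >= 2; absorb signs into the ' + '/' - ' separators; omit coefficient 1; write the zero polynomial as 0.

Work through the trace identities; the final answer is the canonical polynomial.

tr(b^2) = tr(b)*tr(b) - tr(1)  (reduce the b square) = y^2 - 2
tr(b^2 a) = tr(b)*tr(a b) - tr(a)  (reduce the b square) = y*z - x
tr(a^-1 b^2) = tr(b^2)*tr(a) - tr(b^2 a)  (eliminate a^-1) = x*y^2 - y*z - x
use: tr(a^-1 b^2 a^-1) = tr(a^-1 b^2)*tr(a) - tr(a^-1 b^2 a)  (eliminate a^-1) = x^2*y^2 - x*y*z - x^2 - y^2 + 2
tr(b^3) = tr(b)*tr(b^2) - tr(b)  (reduce the b square) = y^3 - 3*y
tr(b^3 a) = tr(b)*tr(a b^2) - tr(a b)  (reduce the b square) = y^2*z - x*y - z
tr(b^2 a^-1 b) = tr(b^3)*tr(a) - tr(b^3 a)  (eliminate a^-1) = x*y^3 - y^2*z - 2*x*y + z
tr(a b a b) = tr(a b)*tr(a b) - tr(1)  (split on a) = z^2 - 2
tr(a b a) = tr(a)*tr(b a) - tr(b)  (reduce the a square) = x*z - y
tr(b a b^2 a) = tr(b)*tr(a b a b) - tr(a b a)  (reduce the b square) = y*z^2 - x*z - y
apply: tr(b^2 a^-1 b a) = tr(b a b^2)*tr(a) - tr(b a b^2 a)  (eliminate a^-1) = x*y^2*z - x^2*y - y*z^2 + y
use: tr(a^-1 b^2 a^-1 b) = tr(b^2 a^-1 b)*tr(a) - tr(b^2 a^-1 b a)  (eliminate a^-1) = x^2*y^3 - 2*x*y^2*z - x^2*y + y*z^2 + x*z - y
use: tr(a^-1 b^2 a^-1 b^-1) = tr(a^-1 b^2 a^-1)*tr(b) - tr(a^-1 b^2 a^-1 b)  (eliminate b^-1) = x*y^2*z - y^3 - y*z^2 - x*z + 3*y
tr(b a^-1) = tr(b)*tr(a) - tr(b a)  (eliminate a^-1) = x*y - z
apply: tr(a^-1 b^-1 a^-2 b^2) = tr(a^-1 b^2 a^-1 b^-1)*tr(a) - tr(a^-1 b^2 a^-1 b^-1 a)  (eliminate a^-1) = x^2*y^2*z - x*y^3 - x*y*z^2 - x^2*z + 2*x*y + z
use: tr(b^2 a b a^-1) = tr(b^2 a b)*tr(a) - tr(b^2 a b a)  (eliminate a^-1) = x*y^2*z - x^2*y - y*z^2 + y
tr(a^-2 b^2 a b) = tr(b^2 a b a^-1)*tr(a) - tr(b^2 a b)  (eliminate a^-1) = x^2*y^2*z - x^3*y - x*y*z^2 - y^2*z + 2*x*y + z
use: tr(a^-2 b^2 a b a^-1) = tr(a^-2 b^2 a b)*tr(a) - tr(a^-2 b^2 a b a)  (eliminate a^-1) = x^3*y^2*z - x^4*y - x^2*y*z^2 - 2*x*y^2*z + 3*x^2*y + y*z^2 + x*z - y
apply: tr(a^-2 b^2 a b a^-2) = tr(a^-2 b^2 a b a^-1)*tr(a) - tr(a^-2 b^2 a b)  (eliminate a^-1) = x^4*y^2*z - x^5*y - x^3*y*z^2 - 3*x^2*y^2*z + 4*x^3*y + 2*x*y*z^2 + x^2*z + y^2*z - 3*x*y - z
use: tr(b^2 a b^2) = tr(b)*tr(b a b^2) - tr(b a b)  (reduce the b square) = y^3*z - x*y^2 - 2*y*z + x
tr(a^2) = tr(a)*tr(a) - tr(1)  (reduce the a square) = x^2 - 2
apply: tr(a b^2 a) = tr(b)*tr(a^2 b) - tr(a^2)  (reduce the b square) = x*y*z - x^2 - y^2 + 2
tr(b^2 a b^2 a) = tr(b)*tr(a b^2 a b) - tr(a b^2 a)  (reduce the b square) = y^2*z^2 - 2*x*y*z + x^2 - 2
apply: tr(b a^-1 b^2 a b) = tr(b^2 a b^2)*tr(a) - tr(b^2 a b^2 a)  (eliminate a^-1) = x*y^3*z - x^2*y^2 - y^2*z^2 + 2
apply: tr(b^2 a b a b) = tr(b)*tr(b a b a b) - tr(b a b a)  (reduce the b square) = y^2*z^2 - x*y*z - y^2 - z^2 + 2
apply: tr(a b a b a b) = tr(b a)*tr(b a b a) - tr(b^-1 a^-1)  (split on b) = z^3 - 3*z
use: tr(a b a b a) = tr(a)*tr(b a b a) - tr(b a b)  (reduce the a square) = x*z^2 - y*z - x
tr(b^2 a b a b a) = tr(b)*tr(a b a b a b) - tr(a b a b a)  (reduce the b square) = y*z^3 - x*z^2 - 2*y*z + x
use: tr(b a^-1 b^2 a b a) = tr(b^2 a b a b)*tr(a) - tr(b^2 a b a b a)  (eliminate a^-1) = x*y^2*z^2 - x^2*y*z - y*z^3 - x*y^2 + 2*y*z + x
tr(b a^-1 b^2 a b a^-1) = tr(b a^-1 b^2 a b)*tr(a) - tr(b a^-1 b^2 a b a)  (eliminate a^-1) = x^2*y^3*z - x^3*y^2 - 2*x*y^2*z^2 + x^2*y*z + y*z^3 + x*y^2 - 2*y*z + x
use: tr(a^-1 b^2 a b a^-2 b) = tr(b a^-1 b^2 a b a^-1)*tr(a) - tr(b a^-1 b^2 a b)  (eliminate a^-1) = x^3*y^3*z - x^4*y^2 - 2*x^2*y^2*z^2 + x^3*y*z - x*y^3*z + x*y*z^3 + 2*x^2*y^2 + y^2*z^2 - 2*x*y*z + x^2 - 2
use: tr(a^-1 b^3 a b) = tr(b^3 a b)*tr(a) - tr(b^3 a b a)  (eliminate a^-1) = x*y^3*z - x^2*y^2 - y^2*z^2 - x*y*z + x^2 + y^2 + z^2 - 2
tr(b^2 a b a^-2 b) = tr(a^-1 b^3 a b)*tr(a) - tr(a^-1 b^3 a b a)  (eliminate a^-1) = x^2*y^3*z - x^3*y^2 - x*y^2*z^2 - x^2*y*z - y^3*z + x^3 + 2*x*y^2 + x*z^2 + 2*y*z - 3*x
tr(a^-2 b^2 a b a^-2 b) = tr(a^-1 b^2 a b a^-2 b)*tr(a) - tr(a^-1 b^2 a b a^-2 b a)  (eliminate a^-1) = x^4*y^3*z - x^5*y^2 - 2*x^3*y^2*z^2 + x^4*y*z - 2*x^2*y^3*z + x^2*y*z^3 + 3*x^3*y^2 + 2*x*y^2*z^2 - x^2*y*z + y^3*z - 2*x*y^2 - x*z^2 - 2*y*z + x
tr(a^-2 b^-1 a^-2 b^2 a b) = tr(a^-2 b^2 a b a^-2)*tr(b) - tr(a^-2 b^2 a b a^-2 b)  (eliminate b^-1) = x^3*y^2*z^2 - x^4*y*z - x^2*y^3*z - x^2*y*z^3 + x^3*y^2 + 2*x^2*y*z - x*y^2 + x*z^2 + y*z - x
tr(a^-2 b^-1 a^-2 b^2 a b^-1) = tr(a^-2 b^-1 a^-2 b^2 a)*tr(b) - tr(a^-2 b^-1 a^-2 b^2 a b)  (eliminate b^-1) = -x^3*y^2*z^2 + x^4*y*z + 2*x^2*y^3*z + x^2*y*z^3 - x^3*y^2 - x*y^4 - x*y^2*z^2 - 3*x^2*y*z + 3*x*y^2 - x*z^2 + x

-x^3*y^2*z^2 + x^4*y*z + 2*x^2*y^3*z + x^2*y*z^3 - x^3*y^2 - x*y^4 - x*y^2*z^2 - 3*x^2*y*z + 3*x*y^2 - x*z^2 + x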